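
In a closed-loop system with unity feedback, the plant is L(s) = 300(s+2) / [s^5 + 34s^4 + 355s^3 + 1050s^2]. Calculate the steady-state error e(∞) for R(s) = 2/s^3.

3.5

Lowest-order denominator term is 1050s^2, so the open loop has 2 poles at the origin → type 2 system.
K_a = lim_{s→0} s^2·L(s) = 300·2 / 1050 = 4/7.
r(t) = t^2 gives R(s) = 2/s^3.
e_ss = 2/K_a = 2/(4/7) = 3.5.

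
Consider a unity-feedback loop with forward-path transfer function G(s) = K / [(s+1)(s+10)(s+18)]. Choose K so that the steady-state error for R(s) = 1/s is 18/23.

G(s) has no factors of s in the denominator, so the system is type 0.
K_p = lim_{s→0} G(s) = K / (1·10·18) = (1/180)·K.
e_ss = 1/(1 + K_p) = 18/23 ⇒ 1 + (1/180)·K = 23/18 ⇒ K = 50.

50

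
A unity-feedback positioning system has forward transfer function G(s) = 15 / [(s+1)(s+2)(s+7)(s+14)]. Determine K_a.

G(s) has no factors of s in the denominator, so the system is type 0.
K_a = lim_{s→0} s^2·G(s) = 0 (the extra factor of s kills the finite limit).

0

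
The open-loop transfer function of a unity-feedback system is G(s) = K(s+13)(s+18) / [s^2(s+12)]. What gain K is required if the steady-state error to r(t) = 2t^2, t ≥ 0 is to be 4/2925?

150

G(s) has two factors of s in the denominator, so the system is type 2.
K_a = lim_{s→0} s^2·G(s) = K·13·18 / (12) = 19.5·K.
e_ss = 4/K_a = 4/2925 ⇒ K_a = 2925 ⇒ K = 2925/19.5 = 150.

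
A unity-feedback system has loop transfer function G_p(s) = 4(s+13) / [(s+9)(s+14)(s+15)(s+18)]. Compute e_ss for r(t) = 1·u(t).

The open loop has no poles at the origin → type 0 system.
K_p = lim_{s→0} G_p(s) = 4·13 / (9·14·15·18) = 13/8505.
e_ss = 1/(1 + K_p) = 1/(8518/8505) = 8505/8518.

8505/8518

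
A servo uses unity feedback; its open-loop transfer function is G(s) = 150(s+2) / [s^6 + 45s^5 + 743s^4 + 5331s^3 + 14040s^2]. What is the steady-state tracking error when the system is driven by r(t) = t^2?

Factoring s^2 from the denominator leaves a polynomial with constant term 14040, so the system is type 2.
K_a = lim_{s→0} s^2·G(s) = 150·2 / 14040 = 5/234.
r(t) = t^2 gives R(s) = 2/s^3.
e_ss = 2/K_a = 2/(5/234) = 93.6.

93.6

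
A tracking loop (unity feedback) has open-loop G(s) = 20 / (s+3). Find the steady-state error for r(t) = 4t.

infinity

No free integrators in G(s): this is a type 0 system.
K_v = lim_{s→0} s·G(s) = 0; the steady-state error to this ramp input grows without bound.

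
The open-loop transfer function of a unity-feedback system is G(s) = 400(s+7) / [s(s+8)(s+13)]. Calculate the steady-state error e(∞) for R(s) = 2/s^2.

The open loop has one pole at the origin → type 1 system.
K_v = lim_{s→0} s·G(s) = 400·7 / (8·13) = 350/13.
e_ss = 2/K_v = 2/(350/13) = 13/175.

13/175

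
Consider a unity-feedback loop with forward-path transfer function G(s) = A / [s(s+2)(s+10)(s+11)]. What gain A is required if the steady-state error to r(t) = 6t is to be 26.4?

System type = 1 (one pole at s=0).
K_v = lim_{s→0} s·G(s) = A / (2·10·11) = (1/220)·A.
e_ss = 6/K_v = 26.4 ⇒ K_v = 5/22 ⇒ A = (5/22)/(1/220) = 50.

50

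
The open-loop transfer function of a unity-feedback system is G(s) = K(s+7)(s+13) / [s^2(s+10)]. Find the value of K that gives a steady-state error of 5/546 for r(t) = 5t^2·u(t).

G(s) has two factors of s in the denominator, so the system is type 2.
K_a = lim_{s→0} s^2·G(s) = K·7·13 / (10) = 9.1·K.
e_ss = 10/K_a = 5/546 ⇒ K_a = 1092 ⇒ K = 1092/9.1 = 120.

120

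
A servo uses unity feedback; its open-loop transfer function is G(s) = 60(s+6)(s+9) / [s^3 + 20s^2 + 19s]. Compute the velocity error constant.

3240/19

Lowest-order denominator term is 19s, so the open loop has 1 pole at the origin → type 1 system.
K_v = lim_{s→0} s·G(s) = 60·6·9 / 19 = 3240/19.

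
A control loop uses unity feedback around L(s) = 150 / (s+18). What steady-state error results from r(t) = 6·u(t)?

The open loop has no poles at the origin → type 0 system.
K_p = lim_{s→0} L(s) = 150 / (18) = 25/3.
e_ss = 6/(1 + K_p) = 6/(28/3) = 9/14.

9/14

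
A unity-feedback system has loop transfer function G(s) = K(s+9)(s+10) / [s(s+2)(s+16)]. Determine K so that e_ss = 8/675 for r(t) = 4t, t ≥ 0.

120

The open loop has one pole at the origin → type 1 system.
K_v = lim_{s→0} s·G(s) = K·9·10 / (2·16) = 2.8125·K.
e_ss = 4/K_v = 8/675 ⇒ K_v = 337.5 ⇒ K = 337.5/2.8125 = 120.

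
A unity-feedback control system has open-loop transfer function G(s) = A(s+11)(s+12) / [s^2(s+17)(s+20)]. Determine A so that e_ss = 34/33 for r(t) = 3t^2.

System type = 2 (two poles at s=0).
K_a = lim_{s→0} s^2·G(s) = A·11·12 / (17·20) = (33/85)·A.
e_ss = 6/K_a = 34/33 ⇒ K_a = 99/17 ⇒ A = (99/17)/(33/85) = 15.

15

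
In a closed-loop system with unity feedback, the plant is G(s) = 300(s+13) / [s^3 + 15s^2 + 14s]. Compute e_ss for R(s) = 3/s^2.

The denominator has no term below 14s — 1 pole at s=0, type 1.
K_v = lim_{s→0} s·G(s) = 300·13 / 14 = 1950/7.
e_ss = 3/K_v = 3/(1950/7) = 7/650.

7/650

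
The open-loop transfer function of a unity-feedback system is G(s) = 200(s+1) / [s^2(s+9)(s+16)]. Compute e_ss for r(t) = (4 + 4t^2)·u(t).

System type = 2 (two poles at s=0). Treating each term separately:
  • 4: tracked with zero error.
  • 4t^2: e_ss = 8/K_a with K_a=25/18 → 5.76.
Total e_ss = 5.76.

5.76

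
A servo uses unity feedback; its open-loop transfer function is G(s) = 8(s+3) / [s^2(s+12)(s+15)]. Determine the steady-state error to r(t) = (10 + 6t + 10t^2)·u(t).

G(s) has two factors of s in the denominator, so the system is type 2. Treating each term separately:
  • 10: tracked with zero error.
  • 6t: tracked with zero error.
  • 10t^2: e_ss = 20/K_a with K_a=2/15 → 150.
Total e_ss = 150.

150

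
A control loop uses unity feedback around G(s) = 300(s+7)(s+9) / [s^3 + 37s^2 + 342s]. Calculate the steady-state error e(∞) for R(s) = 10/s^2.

Lowest-order denominator term is 342s, so the open loop has 1 pole at the origin → type 1 system.
K_v = lim_{s→0} s·G(s) = 300·7·9 / 342 = 1050/19.
e_ss = 10/K_v = 10/(1050/19) = 19/105.

19/105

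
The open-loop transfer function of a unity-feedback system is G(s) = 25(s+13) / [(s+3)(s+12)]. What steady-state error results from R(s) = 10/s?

360/361

G(s) has no factors of s in the denominator, so the system is type 0.
K_p = lim_{s→0} G(s) = 25·13 / (3·12) = 325/36.
e_ss = 10/(1 + K_p) = 10/(361/36) = 360/361.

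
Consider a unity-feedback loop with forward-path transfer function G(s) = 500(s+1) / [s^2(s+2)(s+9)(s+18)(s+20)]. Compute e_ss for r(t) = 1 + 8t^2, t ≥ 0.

System type = 2 (two poles at s=0). Treating each term separately:
  • 1: tracked with zero error.
  • 8t^2: e_ss = 16/K_a with K_a=25/324 → 207.36.
Total e_ss = 207.36.

207.36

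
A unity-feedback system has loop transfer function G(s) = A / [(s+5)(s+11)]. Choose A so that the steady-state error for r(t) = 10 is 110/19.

System type = 0 (no poles at s=0).
K_p = lim_{s→0} G(s) = A / (5·11) = (1/55)·A.
e_ss = 10/(1 + K_p) = 110/19 ⇒ 1 + (1/55)·A = 19/11 ⇒ A = 40.

40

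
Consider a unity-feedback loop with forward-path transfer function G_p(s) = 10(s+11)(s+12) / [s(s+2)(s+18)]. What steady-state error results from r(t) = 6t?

9/55

System type = 1 (one pole at s=0).
K_v = lim_{s→0} s·G_p(s) = 10·11·12 / (2·18) = 110/3.
e_ss = 6/K_v = 6/(110/3) = 9/55.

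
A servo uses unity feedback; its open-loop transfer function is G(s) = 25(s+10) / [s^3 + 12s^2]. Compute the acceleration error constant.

Factoring s^2 from the denominator leaves a polynomial with constant term 12, so the system is type 2.
K_a = lim_{s→0} s^2·G(s) = 25·10 / 12 = 125/6.

125/6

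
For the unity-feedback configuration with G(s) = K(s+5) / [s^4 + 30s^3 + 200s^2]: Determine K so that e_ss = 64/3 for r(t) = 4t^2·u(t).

The denominator has no term below 200s^2 — 2 poles at s=0, type 2.
K_a = lim_{s→0} s^2·G(s) = K·5 / 200 = 0.025·K.
e_ss = 8/K_a = 64/3 ⇒ K_a = 0.375 ⇒ K = 0.375/0.025 = 15.

15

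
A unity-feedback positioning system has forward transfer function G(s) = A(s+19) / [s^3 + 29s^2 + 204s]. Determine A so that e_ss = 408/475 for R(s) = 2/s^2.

The denominator has no term below 204s — 1 pole at s=0, type 1.
K_v = lim_{s→0} s·G(s) = A·19 / 204 = (19/204)·A.
e_ss = 2/K_v = 408/475 ⇒ K_v = 475/204 ⇒ A = (475/204)/(19/204) = 25.

25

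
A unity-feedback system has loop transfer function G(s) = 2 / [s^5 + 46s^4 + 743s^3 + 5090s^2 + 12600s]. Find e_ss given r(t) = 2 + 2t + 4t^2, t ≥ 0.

infinity

Lowest-order denominator term is 12600s, so the open loop has 1 pole at the origin → type 1 system. By superposition:
  • 2: tracked with zero error.
  • 2t: e_ss = 2/K_v with K_v=1/6300 → 12600.
  • 4t^2: a type-1 system cannot track it, e_ss → ∞.
The unbounded component dominates.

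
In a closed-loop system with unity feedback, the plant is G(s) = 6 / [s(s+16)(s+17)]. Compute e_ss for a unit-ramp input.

136/3

The open loop has one pole at the origin → type 1 system.
K_v = lim_{s→0} s·G(s) = 6 / (16·17) = 3/136.
e_ss = 1/K_v = 1/(3/136) = 136/3.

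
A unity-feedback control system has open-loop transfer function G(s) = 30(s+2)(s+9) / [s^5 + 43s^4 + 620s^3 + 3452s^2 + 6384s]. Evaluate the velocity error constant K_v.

Factoring s from the denominator leaves a polynomial with constant term 6384, so the system is type 1.
K_v = lim_{s→0} s·G(s) = 30·2·9 / 6384 = 45/532.

45/532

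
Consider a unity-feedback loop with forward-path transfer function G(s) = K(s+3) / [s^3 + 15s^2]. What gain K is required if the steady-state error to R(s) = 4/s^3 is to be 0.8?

Factoring s^2 from the denominator leaves a polynomial with constant term 15, so the system is type 2.
K_a = lim_{s→0} s^2·G(s) = K·3 / 15 = 0.2·K.
e_ss = 4/K_a = 0.8 ⇒ K_a = 5 ⇒ K = 5/0.2 = 25.

25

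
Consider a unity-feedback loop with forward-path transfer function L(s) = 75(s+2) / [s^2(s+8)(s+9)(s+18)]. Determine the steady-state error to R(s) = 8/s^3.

69.12

The open loop has two poles at the origin → type 2 system.
K_a = lim_{s→0} s^2·L(s) = 75·2 / (8·9·18) = 25/216.
r(t) = 4t^2 gives R(s) = 8/s^3.
e_ss = 8/K_a = 8/(25/216) = 69.12.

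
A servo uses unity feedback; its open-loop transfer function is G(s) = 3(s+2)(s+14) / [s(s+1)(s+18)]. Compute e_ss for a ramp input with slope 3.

9/14

G(s) has one factor of s in the denominator, so the system is type 1.
K_v = lim_{s→0} s·G(s) = 3·2·14 / (1·18) = 14/3.
e_ss = 3/K_v = 3/(14/3) = 9/14.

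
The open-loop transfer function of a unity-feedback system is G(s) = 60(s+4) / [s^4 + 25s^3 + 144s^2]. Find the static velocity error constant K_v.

K_v = lim_{s→0} s·G(s); with 2 poles at the origin the limit diverges, so K_v = ∞.

infinity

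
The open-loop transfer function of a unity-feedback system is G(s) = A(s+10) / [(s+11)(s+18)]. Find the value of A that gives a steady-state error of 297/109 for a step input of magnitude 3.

2

G(s) has no factors of s in the denominator, so the system is type 0.
K_p = lim_{s→0} G(s) = A·10 / (11·18) = (5/99)·A.
e_ss = 3/(1 + K_p) = 297/109 ⇒ 1 + (5/99)·A = 109/99 ⇒ A = 2.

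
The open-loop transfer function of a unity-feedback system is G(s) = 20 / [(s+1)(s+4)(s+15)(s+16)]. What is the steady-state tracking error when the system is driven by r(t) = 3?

144/49

No free integrators in G(s): this is a type 0 system.
K_p = lim_{s→0} G(s) = 20 / (1·4·15·16) = 1/48.
e_ss = 3/(1 + K_p) = 3/(49/48) = 144/49.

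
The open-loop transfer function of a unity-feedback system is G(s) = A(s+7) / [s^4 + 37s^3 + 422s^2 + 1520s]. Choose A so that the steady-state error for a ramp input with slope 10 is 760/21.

Factoring s from the denominator leaves a polynomial with constant term 1520, so the system is type 1.
K_v = lim_{s→0} s·G(s) = A·7 / 1520 = (7/1520)·A.
e_ss = 10/K_v = 760/21 ⇒ K_v = 21/76 ⇒ A = (21/76)/(7/1520) = 60.

60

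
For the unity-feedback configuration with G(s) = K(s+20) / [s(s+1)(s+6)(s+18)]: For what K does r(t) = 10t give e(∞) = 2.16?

System type = 1 (one pole at s=0).
K_v = lim_{s→0} s·G(s) = K·20 / (1·6·18) = (5/27)·K.
e_ss = 10/K_v = 2.16 ⇒ K_v = 125/27 ⇒ K = (125/27)/(5/27) = 25.

25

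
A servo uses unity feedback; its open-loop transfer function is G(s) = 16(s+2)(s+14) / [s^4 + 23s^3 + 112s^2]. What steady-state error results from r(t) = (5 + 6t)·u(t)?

Lowest-order denominator term is 112s^2, so the open loop has 2 poles at the origin → type 2 system. Taking each input component in turn:
  • 5: tracked with zero error.
  • 6t: tracked with zero error.
Total e_ss = 0.

0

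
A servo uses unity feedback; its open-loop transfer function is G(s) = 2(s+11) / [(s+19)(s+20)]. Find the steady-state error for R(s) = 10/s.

The open loop has no poles at the origin → type 0 system.
K_p = lim_{s→0} G(s) = 2·11 / (19·20) = 11/190.
e_ss = 10/(1 + K_p) = 10/(201/190) = 1900/201.

1900/201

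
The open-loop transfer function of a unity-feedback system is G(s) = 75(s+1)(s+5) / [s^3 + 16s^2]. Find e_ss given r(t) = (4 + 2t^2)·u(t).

Lowest-order denominator term is 16s^2, so the open loop has 2 poles at the origin → type 2 system. Treating each term separately:
  • 4: tracked with zero error.
  • 2t^2: e_ss = 4/K_a with K_a=23.4375 → 64/375.
Total e_ss = 64/375.

64/375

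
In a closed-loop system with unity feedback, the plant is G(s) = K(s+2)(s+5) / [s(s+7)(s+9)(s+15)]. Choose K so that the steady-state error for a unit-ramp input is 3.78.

One free integrator in G(s): this is a type 1 system.
K_v = lim_{s→0} s·G(s) = K·2·5 / (7·9·15) = (2/189)·K.
e_ss = 1/K_v = 3.78 ⇒ K_v = 50/189 ⇒ K = (50/189)/(2/189) = 25.

25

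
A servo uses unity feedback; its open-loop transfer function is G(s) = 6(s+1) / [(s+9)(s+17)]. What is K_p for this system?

2/51

No free integrators in G(s): this is a type 0 system.
K_p = lim_{s→0} G(s) = 6·1 / (9·17) = 2/51.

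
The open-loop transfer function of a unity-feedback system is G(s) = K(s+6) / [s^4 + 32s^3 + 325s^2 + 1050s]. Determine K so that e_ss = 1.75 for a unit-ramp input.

100

The denominator has no term below 1050s — 1 pole at s=0, type 1.
K_v = lim_{s→0} s·G(s) = K·6 / 1050 = (1/175)·K.
e_ss = 1/K_v = 1.75 ⇒ K_v = 4/7 ⇒ K = (4/7)/(1/175) = 100.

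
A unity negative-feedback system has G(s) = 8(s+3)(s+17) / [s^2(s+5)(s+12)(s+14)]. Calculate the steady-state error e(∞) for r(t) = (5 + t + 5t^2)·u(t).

The open loop has two poles at the origin → type 2 system. By superposition:
  • 5: tracked with zero error.
  • t: tracked with zero error.
  • 5t^2: e_ss = 10/K_a with K_a=17/35 → 350/17.
Total e_ss = 350/17.

350/17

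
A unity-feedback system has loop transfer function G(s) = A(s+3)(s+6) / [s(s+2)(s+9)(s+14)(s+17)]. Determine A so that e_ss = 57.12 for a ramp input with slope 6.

25

One free integrator in G(s): this is a type 1 system.
K_v = lim_{s→0} s·G(s) = A·3·6 / (2·9·14·17) = (1/238)·A.
e_ss = 6/K_v = 57.12 ⇒ K_v = 25/238 ⇒ A = (25/238)/(1/238) = 25.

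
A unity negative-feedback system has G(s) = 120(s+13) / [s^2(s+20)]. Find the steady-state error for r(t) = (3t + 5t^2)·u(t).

G(s) has two factors of s in the denominator, so the system is type 2. Treating each term separately:
  • 3t: tracked with zero error.
  • 5t^2: e_ss = 10/K_a with K_a=78 → 5/39.
Total e_ss = 5/39.

5/39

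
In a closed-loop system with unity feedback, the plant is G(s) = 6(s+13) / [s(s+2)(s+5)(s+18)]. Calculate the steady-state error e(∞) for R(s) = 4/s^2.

120/13

One free integrator in G(s): this is a type 1 system.
K_v = lim_{s→0} s·G(s) = 6·13 / (2·5·18) = 13/30.
e_ss = 4/K_v = 4/(13/30) = 120/13.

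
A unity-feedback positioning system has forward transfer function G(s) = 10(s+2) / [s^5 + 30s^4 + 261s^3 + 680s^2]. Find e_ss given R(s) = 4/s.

The denominator has no term below 680s^2 — 2 poles at s=0, type 2.
A type-2 system has K_p = ∞, so it tracks a step input with zero steady-state error.

0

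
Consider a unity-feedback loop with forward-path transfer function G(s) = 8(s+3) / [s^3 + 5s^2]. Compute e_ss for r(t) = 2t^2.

5/6

Lowest-order denominator term is 5s^2, so the open loop has 2 poles at the origin → type 2 system.
K_a = lim_{s→0} s^2·G(s) = 8·3 / 5 = 4.8.
r(t) = 2t^2 gives R(s) = 4/s^3.
e_ss = 4/K_a = 4/4.8 = 5/6.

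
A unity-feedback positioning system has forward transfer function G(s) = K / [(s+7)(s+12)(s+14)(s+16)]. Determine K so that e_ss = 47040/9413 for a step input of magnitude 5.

10

The open loop has no poles at the origin → type 0 system.
K_p = lim_{s→0} G(s) = K / (7·12·14·16) = (1/18816)·K.
e_ss = 5/(1 + K_p) = 47040/9413 ⇒ 1 + (1/18816)·K = 9413/9408 ⇒ K = 10.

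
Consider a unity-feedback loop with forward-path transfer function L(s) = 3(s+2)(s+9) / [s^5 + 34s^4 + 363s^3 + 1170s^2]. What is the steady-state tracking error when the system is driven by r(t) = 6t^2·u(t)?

260

The denominator has no term below 1170s^2 — 2 poles at s=0, type 2.
K_a = lim_{s→0} s^2·L(s) = 3·2·9 / 1170 = 3/65.
r(t) = 6t^2 gives R(s) = 12/s^3.
e_ss = 12/K_a = 12/(3/65) = 260.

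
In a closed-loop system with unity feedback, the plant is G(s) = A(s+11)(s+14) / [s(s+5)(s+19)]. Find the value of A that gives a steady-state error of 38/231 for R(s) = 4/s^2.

The open loop has one pole at the origin → type 1 system.
K_v = lim_{s→0} s·G(s) = A·11·14 / (5·19) = (154/95)·A.
e_ss = 4/K_v = 38/231 ⇒ K_v = 462/19 ⇒ A = (462/19)/(154/95) = 15.

15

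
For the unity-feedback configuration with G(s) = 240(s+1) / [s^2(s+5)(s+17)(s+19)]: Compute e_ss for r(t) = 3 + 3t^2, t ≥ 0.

G(s) has two factors of s in the denominator, so the system is type 2. Taking each input component in turn:
  • 3: tracked with zero error.
  • 3t^2: e_ss = 6/K_a with K_a=48/323 → 40.375.
Total e_ss = 40.375.

40.375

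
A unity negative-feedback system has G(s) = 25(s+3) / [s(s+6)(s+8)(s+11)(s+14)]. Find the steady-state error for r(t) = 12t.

System type = 1 (one pole at s=0).
K_v = lim_{s→0} s·G(s) = 25·3 / (6·8·11·14) = 25/2464.
e_ss = 12/K_v = 12/(25/2464) = 1182.72.

1182.72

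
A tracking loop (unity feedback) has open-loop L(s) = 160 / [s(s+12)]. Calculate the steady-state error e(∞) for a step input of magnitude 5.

The open loop has one pole at the origin → type 1 system.
A type-1 system has K_p = ∞, so it tracks a step input with zero steady-state error.

0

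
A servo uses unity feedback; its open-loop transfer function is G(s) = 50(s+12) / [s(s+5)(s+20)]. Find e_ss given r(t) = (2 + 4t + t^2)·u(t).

infinity

The open loop has one pole at the origin → type 1 system. Taking each input component in turn:
  • 2: tracked with zero error.
  • 4t: e_ss = 4/K_v with K_v=6 → 2/3.
  • t^2: a type-1 system cannot track it, e_ss → ∞.
The unbounded component dominates.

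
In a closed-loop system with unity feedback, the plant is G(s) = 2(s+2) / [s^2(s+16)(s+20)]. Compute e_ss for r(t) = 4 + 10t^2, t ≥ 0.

1600

Two free integrators in G(s): this is a type 2 system. Treating each term separately:
  • 4: tracked with zero error.
  • 10t^2: e_ss = 20/K_a with K_a=0.0125 → 1600.
Total e_ss = 1600.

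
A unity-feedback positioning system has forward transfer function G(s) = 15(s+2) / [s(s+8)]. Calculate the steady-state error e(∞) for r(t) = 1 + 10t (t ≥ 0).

G(s) has one factor of s in the denominator, so the system is type 1. By superposition:
  • 1: tracked with zero error.
  • 10t: e_ss = 10/K_v with K_v=3.75 → 8/3.
Total e_ss = 8/3.

8/3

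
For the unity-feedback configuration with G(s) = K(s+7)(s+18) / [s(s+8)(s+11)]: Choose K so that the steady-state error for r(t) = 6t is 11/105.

G(s) has one factor of s in the denominator, so the system is type 1.
K_v = lim_{s→0} s·G(s) = K·7·18 / (8·11) = (63/44)·K.
e_ss = 6/K_v = 11/105 ⇒ K_v = 630/11 ⇒ K = (630/11)/(63/44) = 40.

40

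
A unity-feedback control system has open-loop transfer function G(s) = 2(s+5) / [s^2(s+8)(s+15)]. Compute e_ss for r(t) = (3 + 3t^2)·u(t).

G(s) has two factors of s in the denominator, so the system is type 2. By superposition:
  • 3: tracked with zero error.
  • 3t^2: e_ss = 6/K_a with K_a=1/12 → 72.
Total e_ss = 72.

72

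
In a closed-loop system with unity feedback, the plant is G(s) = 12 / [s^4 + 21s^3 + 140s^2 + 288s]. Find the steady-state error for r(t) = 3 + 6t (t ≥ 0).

144

The denominator has no term below 288s — 1 pole at s=0, type 1. Taking each input component in turn:
  • 3: tracked with zero error.
  • 6t: e_ss = 6/K_v with K_v=1/24 → 144.
Total e_ss = 144.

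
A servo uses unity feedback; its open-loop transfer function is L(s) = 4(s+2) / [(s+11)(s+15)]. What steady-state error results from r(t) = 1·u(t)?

No free integrators in L(s): this is a type 0 system.
K_p = lim_{s→0} L(s) = 4·2 / (11·15) = 8/165.
e_ss = 1/(1 + K_p) = 1/(173/165) = 165/173.

165/173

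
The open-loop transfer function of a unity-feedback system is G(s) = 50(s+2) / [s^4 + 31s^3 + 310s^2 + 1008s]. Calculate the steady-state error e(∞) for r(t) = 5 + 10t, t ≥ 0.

100.8

The denominator has no term below 1008s — 1 pole at s=0, type 1. Taking each input component in turn:
  • 5: tracked with zero error.
  • 10t: e_ss = 10/K_v with K_v=25/252 → 100.8.
Total e_ss = 100.8.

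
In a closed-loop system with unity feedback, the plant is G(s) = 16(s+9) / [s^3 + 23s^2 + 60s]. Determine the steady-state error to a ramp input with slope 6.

2.5

The denominator has no term below 60s — 1 pole at s=0, type 1.
K_v = lim_{s→0} s·G(s) = 16·9 / 60 = 2.4.
e_ss = 6/K_v = 6/2.4 = 2.5.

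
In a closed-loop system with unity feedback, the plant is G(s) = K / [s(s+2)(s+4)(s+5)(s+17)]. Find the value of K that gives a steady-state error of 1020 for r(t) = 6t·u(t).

4

G(s) has one factor of s in the denominator, so the system is type 1.
K_v = lim_{s→0} s·G(s) = K / (2·4·5·17) = (1/680)·K.
e_ss = 6/K_v = 1020 ⇒ K_v = 1/170 ⇒ K = (1/170)/(1/680) = 4.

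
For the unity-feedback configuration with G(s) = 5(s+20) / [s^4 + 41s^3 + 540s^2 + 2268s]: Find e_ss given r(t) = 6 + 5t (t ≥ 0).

Factoring s from the denominator leaves a polynomial with constant term 2268, so the system is type 1. Taking each input component in turn:
  • 6: tracked with zero error.
  • 5t: e_ss = 5/K_v with K_v=25/567 → 113.4.
Total e_ss = 113.4.

113.4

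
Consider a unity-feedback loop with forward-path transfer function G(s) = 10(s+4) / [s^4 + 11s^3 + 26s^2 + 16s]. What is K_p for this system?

infinity

K_p = lim_{s→0} G(s); with 1 pole at the origin the limit diverges, so K_p = ∞.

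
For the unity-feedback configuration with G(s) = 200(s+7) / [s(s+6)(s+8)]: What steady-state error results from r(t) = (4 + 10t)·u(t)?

G(s) has one factor of s in the denominator, so the system is type 1. By superposition:
  • 4: tracked with zero error.
  • 10t: e_ss = 10/K_v with K_v=175/6 → 12/35.
Total e_ss = 12/35.

12/35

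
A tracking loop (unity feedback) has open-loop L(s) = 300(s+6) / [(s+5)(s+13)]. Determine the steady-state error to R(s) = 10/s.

130/373

No free integrators in L(s): this is a type 0 system.
K_p = lim_{s→0} L(s) = 300·6 / (5·13) = 360/13.
e_ss = 10/(1 + K_p) = 10/(373/13) = 130/373.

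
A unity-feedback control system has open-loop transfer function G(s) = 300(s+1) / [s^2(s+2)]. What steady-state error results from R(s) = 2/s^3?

1/75

G(s) has two factors of s in the denominator, so the system is type 2.
K_a = lim_{s→0} s^2·G(s) = 300·1 / (2) = 150.
r(t) = t^2 gives R(s) = 2/s^3.
e_ss = 2/K_a = 2/150 = 1/75.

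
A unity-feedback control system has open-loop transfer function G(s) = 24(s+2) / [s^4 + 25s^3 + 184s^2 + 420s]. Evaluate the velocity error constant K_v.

4/35

Lowest-order denominator term is 420s, so the open loop has 1 pole at the origin → type 1 system.
K_v = lim_{s→0} s·G(s) = 24·2 / 420 = 4/35.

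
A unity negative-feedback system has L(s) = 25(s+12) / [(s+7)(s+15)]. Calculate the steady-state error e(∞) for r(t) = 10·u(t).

70/27

The open loop has no poles at the origin → type 0 system.
K_p = lim_{s→0} L(s) = 25·12 / (7·15) = 20/7.
e_ss = 10/(1 + K_p) = 10/(27/7) = 70/27.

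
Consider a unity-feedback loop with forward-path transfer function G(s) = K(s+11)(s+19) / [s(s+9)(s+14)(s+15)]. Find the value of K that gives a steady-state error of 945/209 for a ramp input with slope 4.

G(s) has one factor of s in the denominator, so the system is type 1.
K_v = lim_{s→0} s·G(s) = K·11·19 / (9·14·15) = (209/1890)·K.
e_ss = 4/K_v = 945/209 ⇒ K_v = 836/945 ⇒ K = (836/945)/(209/1890) = 8.

8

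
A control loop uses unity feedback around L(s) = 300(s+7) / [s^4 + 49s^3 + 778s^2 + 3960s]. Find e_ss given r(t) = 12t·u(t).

Factoring s from the denominator leaves a polynomial with constant term 3960, so the system is type 1.
K_v = lim_{s→0} s·L(s) = 300·7 / 3960 = 35/66.
e_ss = 12/K_v = 12/(35/66) = 792/35.

792/35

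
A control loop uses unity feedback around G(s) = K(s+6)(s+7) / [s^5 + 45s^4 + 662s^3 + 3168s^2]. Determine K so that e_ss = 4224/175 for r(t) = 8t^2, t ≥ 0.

50

Factoring s^2 from the denominator leaves a polynomial with constant term 3168, so the system is type 2.
K_a = lim_{s→0} s^2·G(s) = K·6·7 / 3168 = (7/528)·K.
e_ss = 16/K_a = 4224/175 ⇒ K_a = 175/264 ⇒ K = (175/264)/(7/528) = 50.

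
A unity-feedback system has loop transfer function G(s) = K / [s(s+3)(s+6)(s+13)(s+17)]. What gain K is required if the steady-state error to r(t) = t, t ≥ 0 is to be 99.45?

System type = 1 (one pole at s=0).
K_v = lim_{s→0} s·G(s) = K / (3·6·13·17) = (1/3978)·K.
e_ss = 1/K_v = 99.45 ⇒ K_v = 20/1989 ⇒ K = (20/1989)/(1/3978) = 40.

40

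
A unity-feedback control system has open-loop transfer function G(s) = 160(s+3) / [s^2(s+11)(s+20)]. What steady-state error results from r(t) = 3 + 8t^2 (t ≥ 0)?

Two free integrators in G(s): this is a type 2 system. By superposition:
  • 3: tracked with zero error.
  • 8t^2: e_ss = 16/K_a with K_a=24/11 → 22/3.
Total e_ss = 22/3.

22/3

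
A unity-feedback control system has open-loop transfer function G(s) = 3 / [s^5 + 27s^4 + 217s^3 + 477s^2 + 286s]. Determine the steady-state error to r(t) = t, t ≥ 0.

The denominator has no term below 286s — 1 pole at s=0, type 1.
K_v = lim_{s→0} s·G(s) = 3 / 286 = 3/286.
e_ss = 1/K_v = 1/(3/286) = 286/3.

286/3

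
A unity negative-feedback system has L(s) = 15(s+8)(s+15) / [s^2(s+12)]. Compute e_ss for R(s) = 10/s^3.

1/15

L(s) has two factors of s in the denominator, so the system is type 2.
K_a = lim_{s→0} s^2·L(s) = 15·8·15 / (12) = 150.
r(t) = 5t^2 gives R(s) = 10/s^3.
e_ss = 10/K_a = 10/150 = 1/15.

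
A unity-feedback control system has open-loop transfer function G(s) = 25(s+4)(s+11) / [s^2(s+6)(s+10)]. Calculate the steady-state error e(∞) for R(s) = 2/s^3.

Two free integrators in G(s): this is a type 2 system.
K_a = lim_{s→0} s^2·G(s) = 25·4·11 / (6·10) = 55/3.
r(t) = t^2 gives R(s) = 2/s^3.
e_ss = 2/K_a = 2/(55/3) = 6/55.

6/55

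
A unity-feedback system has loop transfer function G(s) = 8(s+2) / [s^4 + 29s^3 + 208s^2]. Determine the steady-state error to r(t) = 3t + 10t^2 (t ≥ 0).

260

The denominator has no term below 208s^2 — 2 poles at s=0, type 2. By superposition:
  • 3t: tracked with zero error.
  • 10t^2: e_ss = 20/K_a with K_a=1/13 → 260.
Total e_ss = 260.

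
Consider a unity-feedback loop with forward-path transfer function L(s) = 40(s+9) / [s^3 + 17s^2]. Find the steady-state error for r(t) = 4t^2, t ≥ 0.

The denominator has no term below 17s^2 — 2 poles at s=0, type 2.
K_a = lim_{s→0} s^2·L(s) = 40·9 / 17 = 360/17.
r(t) = 4t^2 gives R(s) = 8/s^3.
e_ss = 8/K_a = 8/(360/17) = 17/45.

17/45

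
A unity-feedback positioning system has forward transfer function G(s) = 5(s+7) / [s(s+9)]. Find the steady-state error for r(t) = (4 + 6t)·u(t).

One free integrator in G(s): this is a type 1 system. Treating each term separately:
  • 4: tracked with zero error.
  • 6t: e_ss = 6/K_v with K_v=35/9 → 54/35.
Total e_ss = 54/35.

54/35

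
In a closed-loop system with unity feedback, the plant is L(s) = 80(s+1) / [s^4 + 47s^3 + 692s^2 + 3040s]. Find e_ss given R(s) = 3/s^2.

114

Lowest-order denominator term is 3040s, so the open loop has 1 pole at the origin → type 1 system.
K_v = lim_{s→0} s·L(s) = 80·1 / 3040 = 1/38.
e_ss = 3/K_v = 3/(1/38) = 114.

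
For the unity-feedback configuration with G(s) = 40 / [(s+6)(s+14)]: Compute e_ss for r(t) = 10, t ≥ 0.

The open loop has no poles at the origin → type 0 system.
K_p = lim_{s→0} G(s) = 40 / (6·14) = 10/21.
e_ss = 10/(1 + K_p) = 10/(31/21) = 210/31.

210/31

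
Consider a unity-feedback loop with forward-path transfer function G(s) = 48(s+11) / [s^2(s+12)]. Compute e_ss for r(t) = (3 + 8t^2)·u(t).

4/11

G(s) has two factors of s in the denominator, so the system is type 2. By superposition:
  • 3: tracked with zero error.
  • 8t^2: e_ss = 16/K_a with K_a=44 → 4/11.
Total e_ss = 4/11.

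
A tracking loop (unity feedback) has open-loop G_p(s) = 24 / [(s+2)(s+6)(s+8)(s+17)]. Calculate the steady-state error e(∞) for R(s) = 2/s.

136/69

G_p(s) has no factors of s in the denominator, so the system is type 0.
K_p = lim_{s→0} G_p(s) = 24 / (2·6·8·17) = 1/68.
e_ss = 2/(1 + K_p) = 2/(69/68) = 136/69.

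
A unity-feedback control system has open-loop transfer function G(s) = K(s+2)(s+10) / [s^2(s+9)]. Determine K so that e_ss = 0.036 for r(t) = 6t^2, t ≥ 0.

The open loop has two poles at the origin → type 2 system.
K_a = lim_{s→0} s^2·G(s) = K·2·10 / (9) = (20/9)·K.
e_ss = 12/K_a = 0.036 ⇒ K_a = 1000/3 ⇒ K = (1000/3)/(20/9) = 150.

150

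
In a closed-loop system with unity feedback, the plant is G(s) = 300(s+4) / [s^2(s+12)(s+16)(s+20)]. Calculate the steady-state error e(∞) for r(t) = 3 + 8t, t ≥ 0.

0

Two free integrators in G(s): this is a type 2 system. Taking each input component in turn:
  • 3: tracked with zero error.
  • 8t: tracked with zero error.
Total e_ss = 0.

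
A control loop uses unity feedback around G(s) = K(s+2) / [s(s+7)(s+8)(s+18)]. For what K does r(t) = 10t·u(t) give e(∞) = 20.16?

G(s) has one factor of s in the denominator, so the system is type 1.
K_v = lim_{s→0} s·G(s) = K·2 / (7·8·18) = (1/504)·K.
e_ss = 10/K_v = 20.16 ⇒ K_v = 125/252 ⇒ K = (125/252)/(1/504) = 250.

250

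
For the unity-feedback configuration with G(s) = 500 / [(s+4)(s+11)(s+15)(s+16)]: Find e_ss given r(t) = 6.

G(s) has no factors of s in the denominator, so the system is type 0.
K_p = lim_{s→0} G(s) = 500 / (4·11·15·16) = 25/528.
e_ss = 6/(1 + K_p) = 6/(553/528) = 3168/553.

3168/553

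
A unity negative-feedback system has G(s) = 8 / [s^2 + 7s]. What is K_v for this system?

8/7

Factoring s from the denominator leaves a polynomial with constant term 7, so the system is type 1.
K_v = lim_{s→0} s·G(s) = 8 / 7 = 8/7.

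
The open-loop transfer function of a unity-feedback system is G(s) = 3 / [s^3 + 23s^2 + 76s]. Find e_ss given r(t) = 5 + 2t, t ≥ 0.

152/3

Lowest-order denominator term is 76s, so the open loop has 1 pole at the origin → type 1 system. Treating each term separately:
  • 5: tracked with zero error.
  • 2t: e_ss = 2/K_v with K_v=3/76 → 152/3.
Total e_ss = 152/3.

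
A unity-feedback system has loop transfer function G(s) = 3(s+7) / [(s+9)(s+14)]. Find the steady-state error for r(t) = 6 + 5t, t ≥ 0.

infinity

G(s) has no factors of s in the denominator, so the system is type 0. By superposition:
  • 6: e_ss = 6/(1+K_p) with K_p=1/6 → 36/7.
  • 5t: a type-0 system cannot track it, e_ss → ∞.
The unbounded component dominates.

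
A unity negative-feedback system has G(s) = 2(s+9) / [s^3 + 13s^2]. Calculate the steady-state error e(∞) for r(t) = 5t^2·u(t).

Lowest-order denominator term is 13s^2, so the open loop has 2 poles at the origin → type 2 system.
K_a = lim_{s→0} s^2·G(s) = 2·9 / 13 = 18/13.
r(t) = 5t^2 gives R(s) = 10/s^3.
e_ss = 10/K_a = 10/(18/13) = 65/9.

65/9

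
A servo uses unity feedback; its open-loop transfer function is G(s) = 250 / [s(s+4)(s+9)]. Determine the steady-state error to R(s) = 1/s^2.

0.144

One free integrator in G(s): this is a type 1 system.
K_v = lim_{s→0} s·G(s) = 250 / (4·9) = 125/18.
e_ss = 1/K_v = 1/(125/18) = 0.144.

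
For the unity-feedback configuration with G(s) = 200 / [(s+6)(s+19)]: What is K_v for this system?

0

The open loop has no poles at the origin → type 0 system.
K_v = lim_{s→0} s·G(s) = 0 (the extra factor of s kills the finite limit).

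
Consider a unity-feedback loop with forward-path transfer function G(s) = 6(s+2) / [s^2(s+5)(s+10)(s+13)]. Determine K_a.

6/325

The open loop has two poles at the origin → type 2 system.
K_a = lim_{s→0} s^2·G(s) = 6·2 / (5·10·13) = 6/325.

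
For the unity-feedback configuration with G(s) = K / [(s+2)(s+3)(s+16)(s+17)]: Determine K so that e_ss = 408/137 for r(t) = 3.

The open loop has no poles at the origin → type 0 system.
K_p = lim_{s→0} G(s) = K / (2·3·16·17) = (1/1632)·K.
e_ss = 3/(1 + K_p) = 408/137 ⇒ 1 + (1/1632)·K = 137/136 ⇒ K = 12.

12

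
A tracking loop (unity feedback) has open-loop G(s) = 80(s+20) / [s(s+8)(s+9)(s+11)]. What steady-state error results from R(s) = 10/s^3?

G(s) has one factor of s in the denominator, so the system is type 1.
K_a = lim_{s→0} s^2·G(s) = 0; the steady-state error to this parabolic input grows without bound.

infinity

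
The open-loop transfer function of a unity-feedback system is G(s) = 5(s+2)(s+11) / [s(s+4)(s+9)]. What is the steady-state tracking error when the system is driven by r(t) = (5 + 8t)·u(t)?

The open loop has one pole at the origin → type 1 system. By superposition:
  • 5: tracked with zero error.
  • 8t: e_ss = 8/K_v with K_v=55/18 → 144/55.
Total e_ss = 144/55.

144/55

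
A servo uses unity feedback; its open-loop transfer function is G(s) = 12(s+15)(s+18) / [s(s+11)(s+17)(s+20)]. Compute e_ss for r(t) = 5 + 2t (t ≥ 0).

The open loop has one pole at the origin → type 1 system. Taking each input component in turn:
  • 5: tracked with zero error.
  • 2t: e_ss = 2/K_v with K_v=162/187 → 187/81.
Total e_ss = 187/81.

187/81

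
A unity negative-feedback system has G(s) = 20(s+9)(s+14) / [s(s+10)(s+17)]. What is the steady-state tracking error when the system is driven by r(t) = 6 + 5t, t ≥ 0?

85/252

G(s) has one factor of s in the denominator, so the system is type 1. By superposition:
  • 6: tracked with zero error.
  • 5t: e_ss = 5/K_v with K_v=252/17 → 85/252.
Total e_ss = 85/252.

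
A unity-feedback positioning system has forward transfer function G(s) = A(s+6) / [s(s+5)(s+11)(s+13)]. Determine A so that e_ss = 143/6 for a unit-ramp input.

One free integrator in G(s): this is a type 1 system.
K_v = lim_{s→0} s·G(s) = A·6 / (5·11·13) = (6/715)·A.
e_ss = 1/K_v = 143/6 ⇒ K_v = 6/143 ⇒ A = (6/143)/(6/715) = 5.

5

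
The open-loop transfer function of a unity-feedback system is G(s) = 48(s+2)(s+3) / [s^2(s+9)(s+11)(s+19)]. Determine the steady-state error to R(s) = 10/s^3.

65.3125

The open loop has two poles at the origin → type 2 system.
K_a = lim_{s→0} s^2·G(s) = 48·2·3 / (9·11·19) = 32/209.
r(t) = 5t^2 gives R(s) = 10/s^3.
e_ss = 10/K_a = 10/(32/209) = 65.3125.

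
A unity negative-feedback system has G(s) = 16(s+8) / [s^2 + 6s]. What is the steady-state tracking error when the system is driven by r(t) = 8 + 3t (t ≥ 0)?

9/64

Factoring s from the denominator leaves a polynomial with constant term 6, so the system is type 1. By superposition:
  • 8: tracked with zero error.
  • 3t: e_ss = 3/K_v with K_v=64/3 → 9/64.
Total e_ss = 9/64.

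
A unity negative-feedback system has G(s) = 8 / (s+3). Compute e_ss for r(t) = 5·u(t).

The open loop has no poles at the origin → type 0 system.
K_p = lim_{s→0} G(s) = 8 / (3) = 8/3.
e_ss = 5/(1 + K_p) = 5/(11/3) = 15/11.

15/11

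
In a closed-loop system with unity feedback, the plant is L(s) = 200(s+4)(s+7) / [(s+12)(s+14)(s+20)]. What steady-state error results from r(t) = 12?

4.5

No free integrators in L(s): this is a type 0 system.
K_p = lim_{s→0} L(s) = 200·4·7 / (12·14·20) = 5/3.
e_ss = 12/(1 + K_p) = 12/(8/3) = 4.5.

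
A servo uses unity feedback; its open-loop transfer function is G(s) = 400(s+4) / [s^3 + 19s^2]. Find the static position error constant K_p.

infinity

K_p = lim_{s→0} G(s); with 2 poles at the origin the limit diverges, so K_p = ∞.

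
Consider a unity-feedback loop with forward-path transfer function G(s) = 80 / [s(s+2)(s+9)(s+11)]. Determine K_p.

infinity

K_p = lim_{s→0} G(s); with 1 pole at the origin the limit diverges, so K_p = ∞.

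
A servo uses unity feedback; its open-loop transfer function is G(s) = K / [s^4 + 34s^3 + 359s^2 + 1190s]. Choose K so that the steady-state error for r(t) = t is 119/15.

Factoring s from the denominator leaves a polynomial with constant term 1190, so the system is type 1.
K_v = lim_{s→0} s·G(s) = K / 1190 = (1/1190)·K.
e_ss = 1/K_v = 119/15 ⇒ K_v = 15/119 ⇒ K = (15/119)/(1/1190) = 150.

150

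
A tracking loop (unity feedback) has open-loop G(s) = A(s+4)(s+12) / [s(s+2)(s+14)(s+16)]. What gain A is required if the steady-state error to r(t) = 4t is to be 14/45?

One free integrator in G(s): this is a type 1 system.
K_v = lim_{s→0} s·G(s) = A·4·12 / (2·14·16) = (3/28)·A.
e_ss = 4/K_v = 14/45 ⇒ K_v = 90/7 ⇒ A = (90/7)/(3/28) = 120.

120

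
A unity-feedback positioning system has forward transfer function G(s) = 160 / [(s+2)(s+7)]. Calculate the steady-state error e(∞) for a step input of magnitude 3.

7/29

G(s) has no factors of s in the denominator, so the system is type 0.
K_p = lim_{s→0} G(s) = 160 / (2·7) = 80/7.
e_ss = 3/(1 + K_p) = 3/(87/7) = 7/29.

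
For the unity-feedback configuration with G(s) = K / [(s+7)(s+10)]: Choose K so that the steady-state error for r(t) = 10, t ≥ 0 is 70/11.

The open loop has no poles at the origin → type 0 system.
K_p = lim_{s→0} G(s) = K / (7·10) = (1/70)·K.
e_ss = 10/(1 + K_p) = 70/11 ⇒ 1 + (1/70)·K = 11/7 ⇒ K = 40.

40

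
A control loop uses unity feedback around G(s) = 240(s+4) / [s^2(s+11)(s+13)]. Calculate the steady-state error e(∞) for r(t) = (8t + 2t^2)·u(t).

143/240

The open loop has two poles at the origin → type 2 system. Taking each input component in turn:
  • 8t: tracked with zero error.
  • 2t^2: e_ss = 4/K_a with K_a=960/143 → 143/240.
Total e_ss = 143/240.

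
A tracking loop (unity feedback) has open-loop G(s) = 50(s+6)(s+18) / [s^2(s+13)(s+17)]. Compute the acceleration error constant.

5400/221

G(s) has two factors of s in the denominator, so the system is type 2.
K_a = lim_{s→0} s^2·G(s) = 50·6·18 / (13·17) = 5400/221.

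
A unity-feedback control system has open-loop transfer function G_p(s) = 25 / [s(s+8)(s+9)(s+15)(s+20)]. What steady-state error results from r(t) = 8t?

6912

G_p(s) has one factor of s in the denominator, so the system is type 1.
K_v = lim_{s→0} s·G_p(s) = 25 / (8·9·15·20) = 1/864.
e_ss = 8/K_v = 8/(1/864) = 6912.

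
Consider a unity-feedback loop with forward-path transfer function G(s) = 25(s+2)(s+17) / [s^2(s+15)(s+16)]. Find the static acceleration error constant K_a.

The open loop has two poles at the origin → type 2 system.
K_a = lim_{s→0} s^2·G(s) = 25·2·17 / (15·16) = 85/24.

85/24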